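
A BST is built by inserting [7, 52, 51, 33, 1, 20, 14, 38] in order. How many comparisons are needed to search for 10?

Search path for 10: 7 -> 52 -> 51 -> 33 -> 20 -> 14
Found: False
Comparisons: 6


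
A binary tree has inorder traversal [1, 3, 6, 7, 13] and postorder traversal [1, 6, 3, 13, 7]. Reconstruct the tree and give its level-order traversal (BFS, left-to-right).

Inorder:   [1, 3, 6, 7, 13]
Postorder: [1, 6, 3, 13, 7]
Algorithm: postorder visits root last, so walk postorder right-to-left;
each value is the root of the current inorder slice — split it at that
value, recurse on the right subtree first, then the left.
Recursive splits:
  root=7; inorder splits into left=[1, 3, 6], right=[13]
  root=13; inorder splits into left=[], right=[]
  root=3; inorder splits into left=[1], right=[6]
  root=6; inorder splits into left=[], right=[]
  root=1; inorder splits into left=[], right=[]
Reconstructed level-order: [7, 3, 13, 1, 6]


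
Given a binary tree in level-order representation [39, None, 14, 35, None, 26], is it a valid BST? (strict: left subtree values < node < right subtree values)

Level-order array: [39, None, 14, 35, None, 26]
Validate using subtree bounds (lo, hi): at each node, require lo < value < hi,
then recurse left with hi=value and right with lo=value.
Preorder trace (stopping at first violation):
  at node 39 with bounds (-inf, +inf): OK
  at node 14 with bounds (39, +inf): VIOLATION
Node 14 violates its bound: not (39 < 14 < +inf).
Result: Not a valid BST


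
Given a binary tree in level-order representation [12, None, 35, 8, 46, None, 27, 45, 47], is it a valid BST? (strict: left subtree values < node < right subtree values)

Level-order array: [12, None, 35, 8, 46, None, 27, 45, 47]
Validate using subtree bounds (lo, hi): at each node, require lo < value < hi,
then recurse left with hi=value and right with lo=value.
Preorder trace (stopping at first violation):
  at node 12 with bounds (-inf, +inf): OK
  at node 35 with bounds (12, +inf): OK
  at node 8 with bounds (12, 35): VIOLATION
Node 8 violates its bound: not (12 < 8 < 35).
Result: Not a valid BST


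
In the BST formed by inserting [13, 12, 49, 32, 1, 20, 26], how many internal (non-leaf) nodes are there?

Tree built from: [13, 12, 49, 32, 1, 20, 26]
Tree (level-order array): [13, 12, 49, 1, None, 32, None, None, None, 20, None, None, 26]
Rule: An internal node has at least one child.
Per-node child counts:
  node 13: 2 child(ren)
  node 12: 1 child(ren)
  node 1: 0 child(ren)
  node 49: 1 child(ren)
  node 32: 1 child(ren)
  node 20: 1 child(ren)
  node 26: 0 child(ren)
Matching nodes: [13, 12, 49, 32, 20]
Count of internal (non-leaf) nodes: 5


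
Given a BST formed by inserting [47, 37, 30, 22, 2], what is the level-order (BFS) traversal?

Tree insertion order: [47, 37, 30, 22, 2]
Tree (level-order array): [47, 37, None, 30, None, 22, None, 2]
BFS from the root, enqueuing left then right child of each popped node:
  queue [47] -> pop 47, enqueue [37], visited so far: [47]
  queue [37] -> pop 37, enqueue [30], visited so far: [47, 37]
  queue [30] -> pop 30, enqueue [22], visited so far: [47, 37, 30]
  queue [22] -> pop 22, enqueue [2], visited so far: [47, 37, 30, 22]
  queue [2] -> pop 2, enqueue [none], visited so far: [47, 37, 30, 22, 2]
Result: [47, 37, 30, 22, 2]


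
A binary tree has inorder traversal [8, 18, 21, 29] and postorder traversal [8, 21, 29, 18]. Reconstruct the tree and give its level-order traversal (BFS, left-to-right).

Inorder:   [8, 18, 21, 29]
Postorder: [8, 21, 29, 18]
Algorithm: postorder visits root last, so walk postorder right-to-left;
each value is the root of the current inorder slice — split it at that
value, recurse on the right subtree first, then the left.
Recursive splits:
  root=18; inorder splits into left=[8], right=[21, 29]
  root=29; inorder splits into left=[21], right=[]
  root=21; inorder splits into left=[], right=[]
  root=8; inorder splits into left=[], right=[]
Reconstructed level-order: [18, 8, 29, 21]


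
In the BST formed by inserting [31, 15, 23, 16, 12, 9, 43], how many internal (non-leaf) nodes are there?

Tree built from: [31, 15, 23, 16, 12, 9, 43]
Tree (level-order array): [31, 15, 43, 12, 23, None, None, 9, None, 16]
Rule: An internal node has at least one child.
Per-node child counts:
  node 31: 2 child(ren)
  node 15: 2 child(ren)
  node 12: 1 child(ren)
  node 9: 0 child(ren)
  node 23: 1 child(ren)
  node 16: 0 child(ren)
  node 43: 0 child(ren)
Matching nodes: [31, 15, 12, 23]
Count of internal (non-leaf) nodes: 4


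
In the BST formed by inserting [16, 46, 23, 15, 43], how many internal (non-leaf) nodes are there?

Tree built from: [16, 46, 23, 15, 43]
Tree (level-order array): [16, 15, 46, None, None, 23, None, None, 43]
Rule: An internal node has at least one child.
Per-node child counts:
  node 16: 2 child(ren)
  node 15: 0 child(ren)
  node 46: 1 child(ren)
  node 23: 1 child(ren)
  node 43: 0 child(ren)
Matching nodes: [16, 46, 23]
Count of internal (non-leaf) nodes: 3


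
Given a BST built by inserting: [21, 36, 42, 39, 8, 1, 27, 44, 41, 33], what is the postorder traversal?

Tree insertion order: [21, 36, 42, 39, 8, 1, 27, 44, 41, 33]
Tree (level-order array): [21, 8, 36, 1, None, 27, 42, None, None, None, 33, 39, 44, None, None, None, 41]
Postorder traversal: [1, 8, 33, 27, 41, 39, 44, 42, 36, 21]


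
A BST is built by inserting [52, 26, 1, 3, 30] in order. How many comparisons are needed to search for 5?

Search path for 5: 52 -> 26 -> 1 -> 3
Found: False
Comparisons: 4


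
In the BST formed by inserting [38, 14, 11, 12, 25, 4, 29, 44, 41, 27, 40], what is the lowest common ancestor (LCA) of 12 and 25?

Tree insertion order: [38, 14, 11, 12, 25, 4, 29, 44, 41, 27, 40]
Tree (level-order array): [38, 14, 44, 11, 25, 41, None, 4, 12, None, 29, 40, None, None, None, None, None, 27]
In a BST, the LCA of p=12, q=25 is the first node v on the
root-to-leaf path with p <= v <= q (go left if both < v, right if both > v).
Walk from root:
  at 38: both 12 and 25 < 38, go left
  at 14: 12 <= 14 <= 25, this is the LCA
LCA = 14


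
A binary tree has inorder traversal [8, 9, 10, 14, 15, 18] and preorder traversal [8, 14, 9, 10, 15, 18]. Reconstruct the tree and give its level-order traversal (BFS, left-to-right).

Inorder:  [8, 9, 10, 14, 15, 18]
Preorder: [8, 14, 9, 10, 15, 18]
Algorithm: preorder visits root first, so consume preorder in order;
for each root, split the current inorder slice at that value into
left-subtree inorder and right-subtree inorder, then recurse.
Recursive splits:
  root=8; inorder splits into left=[], right=[9, 10, 14, 15, 18]
  root=14; inorder splits into left=[9, 10], right=[15, 18]
  root=9; inorder splits into left=[], right=[10]
  root=10; inorder splits into left=[], right=[]
  root=15; inorder splits into left=[], right=[18]
  root=18; inorder splits into left=[], right=[]
Reconstructed level-order: [8, 14, 9, 15, 10, 18]


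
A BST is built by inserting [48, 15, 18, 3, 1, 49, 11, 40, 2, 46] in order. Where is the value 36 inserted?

Starting tree (level order): [48, 15, 49, 3, 18, None, None, 1, 11, None, 40, None, 2, None, None, None, 46]
Insertion path: 48 -> 15 -> 18 -> 40
Result: insert 36 as left child of 40
Final tree (level order): [48, 15, 49, 3, 18, None, None, 1, 11, None, 40, None, 2, None, None, 36, 46]


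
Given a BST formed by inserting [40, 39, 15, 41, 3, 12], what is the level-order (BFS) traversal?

Tree insertion order: [40, 39, 15, 41, 3, 12]
Tree (level-order array): [40, 39, 41, 15, None, None, None, 3, None, None, 12]
BFS from the root, enqueuing left then right child of each popped node:
  queue [40] -> pop 40, enqueue [39, 41], visited so far: [40]
  queue [39, 41] -> pop 39, enqueue [15], visited so far: [40, 39]
  queue [41, 15] -> pop 41, enqueue [none], visited so far: [40, 39, 41]
  queue [15] -> pop 15, enqueue [3], visited so far: [40, 39, 41, 15]
  queue [3] -> pop 3, enqueue [12], visited so far: [40, 39, 41, 15, 3]
  queue [12] -> pop 12, enqueue [none], visited so far: [40, 39, 41, 15, 3, 12]
Result: [40, 39, 41, 15, 3, 12]


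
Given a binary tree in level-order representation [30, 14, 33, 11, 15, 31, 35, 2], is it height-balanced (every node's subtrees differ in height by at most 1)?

Tree (level-order array): [30, 14, 33, 11, 15, 31, 35, 2]
Definition: a tree is height-balanced if, at every node, |h(left) - h(right)| <= 1 (empty subtree has height -1).
Bottom-up per-node check:
  node 2: h_left=-1, h_right=-1, diff=0 [OK], height=0
  node 11: h_left=0, h_right=-1, diff=1 [OK], height=1
  node 15: h_left=-1, h_right=-1, diff=0 [OK], height=0
  node 14: h_left=1, h_right=0, diff=1 [OK], height=2
  node 31: h_left=-1, h_right=-1, diff=0 [OK], height=0
  node 35: h_left=-1, h_right=-1, diff=0 [OK], height=0
  node 33: h_left=0, h_right=0, diff=0 [OK], height=1
  node 30: h_left=2, h_right=1, diff=1 [OK], height=3
All nodes satisfy the balance condition.
Result: Balanced


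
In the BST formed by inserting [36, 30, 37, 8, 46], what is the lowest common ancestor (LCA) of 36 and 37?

Tree insertion order: [36, 30, 37, 8, 46]
Tree (level-order array): [36, 30, 37, 8, None, None, 46]
In a BST, the LCA of p=36, q=37 is the first node v on the
root-to-leaf path with p <= v <= q (go left if both < v, right if both > v).
Walk from root:
  at 36: 36 <= 36 <= 37, this is the LCA
LCA = 36


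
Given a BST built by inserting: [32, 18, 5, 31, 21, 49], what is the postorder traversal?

Tree insertion order: [32, 18, 5, 31, 21, 49]
Tree (level-order array): [32, 18, 49, 5, 31, None, None, None, None, 21]
Postorder traversal: [5, 21, 31, 18, 49, 32]


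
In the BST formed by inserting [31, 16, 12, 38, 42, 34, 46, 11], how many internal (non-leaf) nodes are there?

Tree built from: [31, 16, 12, 38, 42, 34, 46, 11]
Tree (level-order array): [31, 16, 38, 12, None, 34, 42, 11, None, None, None, None, 46]
Rule: An internal node has at least one child.
Per-node child counts:
  node 31: 2 child(ren)
  node 16: 1 child(ren)
  node 12: 1 child(ren)
  node 11: 0 child(ren)
  node 38: 2 child(ren)
  node 34: 0 child(ren)
  node 42: 1 child(ren)
  node 46: 0 child(ren)
Matching nodes: [31, 16, 12, 38, 42]
Count of internal (non-leaf) nodes: 5


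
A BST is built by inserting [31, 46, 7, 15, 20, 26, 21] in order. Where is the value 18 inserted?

Starting tree (level order): [31, 7, 46, None, 15, None, None, None, 20, None, 26, 21]
Insertion path: 31 -> 7 -> 15 -> 20
Result: insert 18 as left child of 20
Final tree (level order): [31, 7, 46, None, 15, None, None, None, 20, 18, 26, None, None, 21]


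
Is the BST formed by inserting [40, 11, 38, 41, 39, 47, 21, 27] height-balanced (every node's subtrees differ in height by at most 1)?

Tree (level-order array): [40, 11, 41, None, 38, None, 47, 21, 39, None, None, None, 27]
Definition: a tree is height-balanced if, at every node, |h(left) - h(right)| <= 1 (empty subtree has height -1).
Bottom-up per-node check:
  node 27: h_left=-1, h_right=-1, diff=0 [OK], height=0
  node 21: h_left=-1, h_right=0, diff=1 [OK], height=1
  node 39: h_left=-1, h_right=-1, diff=0 [OK], height=0
  node 38: h_left=1, h_right=0, diff=1 [OK], height=2
  node 11: h_left=-1, h_right=2, diff=3 [FAIL (|-1-2|=3 > 1)], height=3
  node 47: h_left=-1, h_right=-1, diff=0 [OK], height=0
  node 41: h_left=-1, h_right=0, diff=1 [OK], height=1
  node 40: h_left=3, h_right=1, diff=2 [FAIL (|3-1|=2 > 1)], height=4
Node 11 violates the condition: |-1 - 2| = 3 > 1.
Result: Not balanced


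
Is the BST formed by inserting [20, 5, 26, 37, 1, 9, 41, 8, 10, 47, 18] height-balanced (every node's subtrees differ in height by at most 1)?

Tree (level-order array): [20, 5, 26, 1, 9, None, 37, None, None, 8, 10, None, 41, None, None, None, 18, None, 47]
Definition: a tree is height-balanced if, at every node, |h(left) - h(right)| <= 1 (empty subtree has height -1).
Bottom-up per-node check:
  node 1: h_left=-1, h_right=-1, diff=0 [OK], height=0
  node 8: h_left=-1, h_right=-1, diff=0 [OK], height=0
  node 18: h_left=-1, h_right=-1, diff=0 [OK], height=0
  node 10: h_left=-1, h_right=0, diff=1 [OK], height=1
  node 9: h_left=0, h_right=1, diff=1 [OK], height=2
  node 5: h_left=0, h_right=2, diff=2 [FAIL (|0-2|=2 > 1)], height=3
  node 47: h_left=-1, h_right=-1, diff=0 [OK], height=0
  node 41: h_left=-1, h_right=0, diff=1 [OK], height=1
  node 37: h_left=-1, h_right=1, diff=2 [FAIL (|-1-1|=2 > 1)], height=2
  node 26: h_left=-1, h_right=2, diff=3 [FAIL (|-1-2|=3 > 1)], height=3
  node 20: h_left=3, h_right=3, diff=0 [OK], height=4
Node 5 violates the condition: |0 - 2| = 2 > 1.
Result: Not balanced


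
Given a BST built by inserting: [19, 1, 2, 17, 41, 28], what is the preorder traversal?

Tree insertion order: [19, 1, 2, 17, 41, 28]
Tree (level-order array): [19, 1, 41, None, 2, 28, None, None, 17]
Preorder traversal: [19, 1, 2, 17, 41, 28]


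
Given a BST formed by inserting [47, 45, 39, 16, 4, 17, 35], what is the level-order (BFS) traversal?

Tree insertion order: [47, 45, 39, 16, 4, 17, 35]
Tree (level-order array): [47, 45, None, 39, None, 16, None, 4, 17, None, None, None, 35]
BFS from the root, enqueuing left then right child of each popped node:
  queue [47] -> pop 47, enqueue [45], visited so far: [47]
  queue [45] -> pop 45, enqueue [39], visited so far: [47, 45]
  queue [39] -> pop 39, enqueue [16], visited so far: [47, 45, 39]
  queue [16] -> pop 16, enqueue [4, 17], visited so far: [47, 45, 39, 16]
  queue [4, 17] -> pop 4, enqueue [none], visited so far: [47, 45, 39, 16, 4]
  queue [17] -> pop 17, enqueue [35], visited so far: [47, 45, 39, 16, 4, 17]
  queue [35] -> pop 35, enqueue [none], visited so far: [47, 45, 39, 16, 4, 17, 35]
Result: [47, 45, 39, 16, 4, 17, 35]


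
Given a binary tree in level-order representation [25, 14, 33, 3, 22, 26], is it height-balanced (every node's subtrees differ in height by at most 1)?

Tree (level-order array): [25, 14, 33, 3, 22, 26]
Definition: a tree is height-balanced if, at every node, |h(left) - h(right)| <= 1 (empty subtree has height -1).
Bottom-up per-node check:
  node 3: h_left=-1, h_right=-1, diff=0 [OK], height=0
  node 22: h_left=-1, h_right=-1, diff=0 [OK], height=0
  node 14: h_left=0, h_right=0, diff=0 [OK], height=1
  node 26: h_left=-1, h_right=-1, diff=0 [OK], height=0
  node 33: h_left=0, h_right=-1, diff=1 [OK], height=1
  node 25: h_left=1, h_right=1, diff=0 [OK], height=2
All nodes satisfy the balance condition.
Result: Balanced


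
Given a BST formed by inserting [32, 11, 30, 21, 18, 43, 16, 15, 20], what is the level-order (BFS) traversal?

Tree insertion order: [32, 11, 30, 21, 18, 43, 16, 15, 20]
Tree (level-order array): [32, 11, 43, None, 30, None, None, 21, None, 18, None, 16, 20, 15]
BFS from the root, enqueuing left then right child of each popped node:
  queue [32] -> pop 32, enqueue [11, 43], visited so far: [32]
  queue [11, 43] -> pop 11, enqueue [30], visited so far: [32, 11]
  queue [43, 30] -> pop 43, enqueue [none], visited so far: [32, 11, 43]
  queue [30] -> pop 30, enqueue [21], visited so far: [32, 11, 43, 30]
  queue [21] -> pop 21, enqueue [18], visited so far: [32, 11, 43, 30, 21]
  queue [18] -> pop 18, enqueue [16, 20], visited so far: [32, 11, 43, 30, 21, 18]
  queue [16, 20] -> pop 16, enqueue [15], visited so far: [32, 11, 43, 30, 21, 18, 16]
  queue [20, 15] -> pop 20, enqueue [none], visited so far: [32, 11, 43, 30, 21, 18, 16, 20]
  queue [15] -> pop 15, enqueue [none], visited so far: [32, 11, 43, 30, 21, 18, 16, 20, 15]
Result: [32, 11, 43, 30, 21, 18, 16, 20, 15]


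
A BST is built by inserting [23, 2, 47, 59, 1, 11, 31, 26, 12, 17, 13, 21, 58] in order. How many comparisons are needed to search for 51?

Search path for 51: 23 -> 47 -> 59 -> 58
Found: False
Comparisons: 4


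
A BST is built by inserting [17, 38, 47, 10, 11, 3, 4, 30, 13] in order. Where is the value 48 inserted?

Starting tree (level order): [17, 10, 38, 3, 11, 30, 47, None, 4, None, 13]
Insertion path: 17 -> 38 -> 47
Result: insert 48 as right child of 47
Final tree (level order): [17, 10, 38, 3, 11, 30, 47, None, 4, None, 13, None, None, None, 48]


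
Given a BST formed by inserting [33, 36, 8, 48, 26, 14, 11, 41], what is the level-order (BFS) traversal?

Tree insertion order: [33, 36, 8, 48, 26, 14, 11, 41]
Tree (level-order array): [33, 8, 36, None, 26, None, 48, 14, None, 41, None, 11]
BFS from the root, enqueuing left then right child of each popped node:
  queue [33] -> pop 33, enqueue [8, 36], visited so far: [33]
  queue [8, 36] -> pop 8, enqueue [26], visited so far: [33, 8]
  queue [36, 26] -> pop 36, enqueue [48], visited so far: [33, 8, 36]
  queue [26, 48] -> pop 26, enqueue [14], visited so far: [33, 8, 36, 26]
  queue [48, 14] -> pop 48, enqueue [41], visited so far: [33, 8, 36, 26, 48]
  queue [14, 41] -> pop 14, enqueue [11], visited so far: [33, 8, 36, 26, 48, 14]
  queue [41, 11] -> pop 41, enqueue [none], visited so far: [33, 8, 36, 26, 48, 14, 41]
  queue [11] -> pop 11, enqueue [none], visited so far: [33, 8, 36, 26, 48, 14, 41, 11]
Result: [33, 8, 36, 26, 48, 14, 41, 11]


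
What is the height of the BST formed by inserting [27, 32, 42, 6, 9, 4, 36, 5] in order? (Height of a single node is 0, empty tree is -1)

Insertion order: [27, 32, 42, 6, 9, 4, 36, 5]
Tree (level-order array): [27, 6, 32, 4, 9, None, 42, None, 5, None, None, 36]
Compute height bottom-up (empty subtree = -1):
  height(5) = 1 + max(-1, -1) = 0
  height(4) = 1 + max(-1, 0) = 1
  height(9) = 1 + max(-1, -1) = 0
  height(6) = 1 + max(1, 0) = 2
  height(36) = 1 + max(-1, -1) = 0
  height(42) = 1 + max(0, -1) = 1
  height(32) = 1 + max(-1, 1) = 2
  height(27) = 1 + max(2, 2) = 3
Height = 3


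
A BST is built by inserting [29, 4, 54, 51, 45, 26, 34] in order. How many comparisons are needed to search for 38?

Search path for 38: 29 -> 54 -> 51 -> 45 -> 34
Found: False
Comparisons: 5


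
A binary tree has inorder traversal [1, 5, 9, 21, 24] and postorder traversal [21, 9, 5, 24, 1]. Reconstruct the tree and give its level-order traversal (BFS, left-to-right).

Inorder:   [1, 5, 9, 21, 24]
Postorder: [21, 9, 5, 24, 1]
Algorithm: postorder visits root last, so walk postorder right-to-left;
each value is the root of the current inorder slice — split it at that
value, recurse on the right subtree first, then the left.
Recursive splits:
  root=1; inorder splits into left=[], right=[5, 9, 21, 24]
  root=24; inorder splits into left=[5, 9, 21], right=[]
  root=5; inorder splits into left=[], right=[9, 21]
  root=9; inorder splits into left=[], right=[21]
  root=21; inorder splits into left=[], right=[]
Reconstructed level-order: [1, 24, 5, 9, 21]


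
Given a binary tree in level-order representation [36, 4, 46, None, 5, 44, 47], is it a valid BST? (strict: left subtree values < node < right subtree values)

Level-order array: [36, 4, 46, None, 5, 44, 47]
Validate using subtree bounds (lo, hi): at each node, require lo < value < hi,
then recurse left with hi=value and right with lo=value.
Preorder trace (stopping at first violation):
  at node 36 with bounds (-inf, +inf): OK
  at node 4 with bounds (-inf, 36): OK
  at node 5 with bounds (4, 36): OK
  at node 46 with bounds (36, +inf): OK
  at node 44 with bounds (36, 46): OK
  at node 47 with bounds (46, +inf): OK
No violation found at any node.
Result: Valid BST


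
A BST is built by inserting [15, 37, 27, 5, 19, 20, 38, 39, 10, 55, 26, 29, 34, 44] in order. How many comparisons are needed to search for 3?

Search path for 3: 15 -> 5
Found: False
Comparisons: 2


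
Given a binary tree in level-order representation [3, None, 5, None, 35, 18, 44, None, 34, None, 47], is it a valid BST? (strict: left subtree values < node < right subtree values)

Level-order array: [3, None, 5, None, 35, 18, 44, None, 34, None, 47]
Validate using subtree bounds (lo, hi): at each node, require lo < value < hi,
then recurse left with hi=value and right with lo=value.
Preorder trace (stopping at first violation):
  at node 3 with bounds (-inf, +inf): OK
  at node 5 with bounds (3, +inf): OK
  at node 35 with bounds (5, +inf): OK
  at node 18 with bounds (5, 35): OK
  at node 34 with bounds (18, 35): OK
  at node 44 with bounds (35, +inf): OK
  at node 47 with bounds (44, +inf): OK
No violation found at any node.
Result: Valid BST


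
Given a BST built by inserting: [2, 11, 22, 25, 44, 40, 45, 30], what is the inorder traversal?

Tree insertion order: [2, 11, 22, 25, 44, 40, 45, 30]
Tree (level-order array): [2, None, 11, None, 22, None, 25, None, 44, 40, 45, 30]
Inorder traversal: [2, 11, 22, 25, 30, 40, 44, 45]


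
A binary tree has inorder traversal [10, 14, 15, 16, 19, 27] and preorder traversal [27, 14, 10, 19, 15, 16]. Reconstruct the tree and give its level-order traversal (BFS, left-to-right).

Inorder:  [10, 14, 15, 16, 19, 27]
Preorder: [27, 14, 10, 19, 15, 16]
Algorithm: preorder visits root first, so consume preorder in order;
for each root, split the current inorder slice at that value into
left-subtree inorder and right-subtree inorder, then recurse.
Recursive splits:
  root=27; inorder splits into left=[10, 14, 15, 16, 19], right=[]
  root=14; inorder splits into left=[10], right=[15, 16, 19]
  root=10; inorder splits into left=[], right=[]
  root=19; inorder splits into left=[15, 16], right=[]
  root=15; inorder splits into left=[], right=[16]
  root=16; inorder splits into left=[], right=[]
Reconstructed level-order: [27, 14, 10, 19, 15, 16]


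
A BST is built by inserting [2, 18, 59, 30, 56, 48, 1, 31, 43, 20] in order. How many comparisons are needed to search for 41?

Search path for 41: 2 -> 18 -> 59 -> 30 -> 56 -> 48 -> 31 -> 43
Found: False
Comparisons: 8


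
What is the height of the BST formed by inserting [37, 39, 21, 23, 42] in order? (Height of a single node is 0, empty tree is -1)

Insertion order: [37, 39, 21, 23, 42]
Tree (level-order array): [37, 21, 39, None, 23, None, 42]
Compute height bottom-up (empty subtree = -1):
  height(23) = 1 + max(-1, -1) = 0
  height(21) = 1 + max(-1, 0) = 1
  height(42) = 1 + max(-1, -1) = 0
  height(39) = 1 + max(-1, 0) = 1
  height(37) = 1 + max(1, 1) = 2
Height = 2


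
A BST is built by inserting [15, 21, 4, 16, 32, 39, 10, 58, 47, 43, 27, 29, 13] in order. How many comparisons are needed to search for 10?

Search path for 10: 15 -> 4 -> 10
Found: True
Comparisons: 3


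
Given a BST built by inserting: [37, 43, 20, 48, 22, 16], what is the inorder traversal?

Tree insertion order: [37, 43, 20, 48, 22, 16]
Tree (level-order array): [37, 20, 43, 16, 22, None, 48]
Inorder traversal: [16, 20, 22, 37, 43, 48]


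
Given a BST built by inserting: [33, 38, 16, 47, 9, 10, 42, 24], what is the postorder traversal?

Tree insertion order: [33, 38, 16, 47, 9, 10, 42, 24]
Tree (level-order array): [33, 16, 38, 9, 24, None, 47, None, 10, None, None, 42]
Postorder traversal: [10, 9, 24, 16, 42, 47, 38, 33]


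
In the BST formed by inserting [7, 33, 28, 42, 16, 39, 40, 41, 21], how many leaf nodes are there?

Tree built from: [7, 33, 28, 42, 16, 39, 40, 41, 21]
Tree (level-order array): [7, None, 33, 28, 42, 16, None, 39, None, None, 21, None, 40, None, None, None, 41]
Rule: A leaf has 0 children.
Per-node child counts:
  node 7: 1 child(ren)
  node 33: 2 child(ren)
  node 28: 1 child(ren)
  node 16: 1 child(ren)
  node 21: 0 child(ren)
  node 42: 1 child(ren)
  node 39: 1 child(ren)
  node 40: 1 child(ren)
  node 41: 0 child(ren)
Matching nodes: [21, 41]
Count of leaf nodes: 2


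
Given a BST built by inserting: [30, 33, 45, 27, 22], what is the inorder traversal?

Tree insertion order: [30, 33, 45, 27, 22]
Tree (level-order array): [30, 27, 33, 22, None, None, 45]
Inorder traversal: [22, 27, 30, 33, 45]


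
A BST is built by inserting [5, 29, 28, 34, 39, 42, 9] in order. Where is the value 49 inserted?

Starting tree (level order): [5, None, 29, 28, 34, 9, None, None, 39, None, None, None, 42]
Insertion path: 5 -> 29 -> 34 -> 39 -> 42
Result: insert 49 as right child of 42
Final tree (level order): [5, None, 29, 28, 34, 9, None, None, 39, None, None, None, 42, None, 49]


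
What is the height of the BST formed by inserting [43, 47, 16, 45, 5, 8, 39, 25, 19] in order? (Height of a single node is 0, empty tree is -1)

Insertion order: [43, 47, 16, 45, 5, 8, 39, 25, 19]
Tree (level-order array): [43, 16, 47, 5, 39, 45, None, None, 8, 25, None, None, None, None, None, 19]
Compute height bottom-up (empty subtree = -1):
  height(8) = 1 + max(-1, -1) = 0
  height(5) = 1 + max(-1, 0) = 1
  height(19) = 1 + max(-1, -1) = 0
  height(25) = 1 + max(0, -1) = 1
  height(39) = 1 + max(1, -1) = 2
  height(16) = 1 + max(1, 2) = 3
  height(45) = 1 + max(-1, -1) = 0
  height(47) = 1 + max(0, -1) = 1
  height(43) = 1 + max(3, 1) = 4
Height = 4


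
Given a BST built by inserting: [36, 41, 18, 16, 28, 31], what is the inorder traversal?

Tree insertion order: [36, 41, 18, 16, 28, 31]
Tree (level-order array): [36, 18, 41, 16, 28, None, None, None, None, None, 31]
Inorder traversal: [16, 18, 28, 31, 36, 41]


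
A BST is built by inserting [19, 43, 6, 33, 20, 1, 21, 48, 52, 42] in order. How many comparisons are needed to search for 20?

Search path for 20: 19 -> 43 -> 33 -> 20
Found: True
Comparisons: 4


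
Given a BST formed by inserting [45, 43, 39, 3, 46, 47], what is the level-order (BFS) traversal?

Tree insertion order: [45, 43, 39, 3, 46, 47]
Tree (level-order array): [45, 43, 46, 39, None, None, 47, 3]
BFS from the root, enqueuing left then right child of each popped node:
  queue [45] -> pop 45, enqueue [43, 46], visited so far: [45]
  queue [43, 46] -> pop 43, enqueue [39], visited so far: [45, 43]
  queue [46, 39] -> pop 46, enqueue [47], visited so far: [45, 43, 46]
  queue [39, 47] -> pop 39, enqueue [3], visited so far: [45, 43, 46, 39]
  queue [47, 3] -> pop 47, enqueue [none], visited so far: [45, 43, 46, 39, 47]
  queue [3] -> pop 3, enqueue [none], visited so far: [45, 43, 46, 39, 47, 3]
Result: [45, 43, 46, 39, 47, 3]


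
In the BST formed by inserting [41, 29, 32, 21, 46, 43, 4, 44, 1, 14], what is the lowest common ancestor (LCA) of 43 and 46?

Tree insertion order: [41, 29, 32, 21, 46, 43, 4, 44, 1, 14]
Tree (level-order array): [41, 29, 46, 21, 32, 43, None, 4, None, None, None, None, 44, 1, 14]
In a BST, the LCA of p=43, q=46 is the first node v on the
root-to-leaf path with p <= v <= q (go left if both < v, right if both > v).
Walk from root:
  at 41: both 43 and 46 > 41, go right
  at 46: 43 <= 46 <= 46, this is the LCA
LCA = 46


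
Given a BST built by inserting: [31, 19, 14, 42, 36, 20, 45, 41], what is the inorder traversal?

Tree insertion order: [31, 19, 14, 42, 36, 20, 45, 41]
Tree (level-order array): [31, 19, 42, 14, 20, 36, 45, None, None, None, None, None, 41]
Inorder traversal: [14, 19, 20, 31, 36, 41, 42, 45]


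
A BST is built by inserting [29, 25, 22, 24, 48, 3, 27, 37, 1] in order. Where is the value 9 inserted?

Starting tree (level order): [29, 25, 48, 22, 27, 37, None, 3, 24, None, None, None, None, 1]
Insertion path: 29 -> 25 -> 22 -> 3
Result: insert 9 as right child of 3
Final tree (level order): [29, 25, 48, 22, 27, 37, None, 3, 24, None, None, None, None, 1, 9]


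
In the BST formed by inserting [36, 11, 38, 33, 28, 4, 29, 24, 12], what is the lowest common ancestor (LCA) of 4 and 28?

Tree insertion order: [36, 11, 38, 33, 28, 4, 29, 24, 12]
Tree (level-order array): [36, 11, 38, 4, 33, None, None, None, None, 28, None, 24, 29, 12]
In a BST, the LCA of p=4, q=28 is the first node v on the
root-to-leaf path with p <= v <= q (go left if both < v, right if both > v).
Walk from root:
  at 36: both 4 and 28 < 36, go left
  at 11: 4 <= 11 <= 28, this is the LCA
LCA = 11


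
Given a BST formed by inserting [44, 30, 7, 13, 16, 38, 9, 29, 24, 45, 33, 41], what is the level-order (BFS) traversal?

Tree insertion order: [44, 30, 7, 13, 16, 38, 9, 29, 24, 45, 33, 41]
Tree (level-order array): [44, 30, 45, 7, 38, None, None, None, 13, 33, 41, 9, 16, None, None, None, None, None, None, None, 29, 24]
BFS from the root, enqueuing left then right child of each popped node:
  queue [44] -> pop 44, enqueue [30, 45], visited so far: [44]
  queue [30, 45] -> pop 30, enqueue [7, 38], visited so far: [44, 30]
  queue [45, 7, 38] -> pop 45, enqueue [none], visited so far: [44, 30, 45]
  queue [7, 38] -> pop 7, enqueue [13], visited so far: [44, 30, 45, 7]
  queue [38, 13] -> pop 38, enqueue [33, 41], visited so far: [44, 30, 45, 7, 38]
  queue [13, 33, 41] -> pop 13, enqueue [9, 16], visited so far: [44, 30, 45, 7, 38, 13]
  queue [33, 41, 9, 16] -> pop 33, enqueue [none], visited so far: [44, 30, 45, 7, 38, 13, 33]
  queue [41, 9, 16] -> pop 41, enqueue [none], visited so far: [44, 30, 45, 7, 38, 13, 33, 41]
  queue [9, 16] -> pop 9, enqueue [none], visited so far: [44, 30, 45, 7, 38, 13, 33, 41, 9]
  queue [16] -> pop 16, enqueue [29], visited so far: [44, 30, 45, 7, 38, 13, 33, 41, 9, 16]
  queue [29] -> pop 29, enqueue [24], visited so far: [44, 30, 45, 7, 38, 13, 33, 41, 9, 16, 29]
  queue [24] -> pop 24, enqueue [none], visited so far: [44, 30, 45, 7, 38, 13, 33, 41, 9, 16, 29, 24]
Result: [44, 30, 45, 7, 38, 13, 33, 41, 9, 16, 29, 24]


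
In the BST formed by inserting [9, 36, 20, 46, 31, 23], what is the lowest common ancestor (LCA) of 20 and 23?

Tree insertion order: [9, 36, 20, 46, 31, 23]
Tree (level-order array): [9, None, 36, 20, 46, None, 31, None, None, 23]
In a BST, the LCA of p=20, q=23 is the first node v on the
root-to-leaf path with p <= v <= q (go left if both < v, right if both > v).
Walk from root:
  at 9: both 20 and 23 > 9, go right
  at 36: both 20 and 23 < 36, go left
  at 20: 20 <= 20 <= 23, this is the LCA
LCA = 20


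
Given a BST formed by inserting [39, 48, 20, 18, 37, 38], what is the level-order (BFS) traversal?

Tree insertion order: [39, 48, 20, 18, 37, 38]
Tree (level-order array): [39, 20, 48, 18, 37, None, None, None, None, None, 38]
BFS from the root, enqueuing left then right child of each popped node:
  queue [39] -> pop 39, enqueue [20, 48], visited so far: [39]
  queue [20, 48] -> pop 20, enqueue [18, 37], visited so far: [39, 20]
  queue [48, 18, 37] -> pop 48, enqueue [none], visited so far: [39, 20, 48]
  queue [18, 37] -> pop 18, enqueue [none], visited so far: [39, 20, 48, 18]
  queue [37] -> pop 37, enqueue [38], visited so far: [39, 20, 48, 18, 37]
  queue [38] -> pop 38, enqueue [none], visited so far: [39, 20, 48, 18, 37, 38]
Result: [39, 20, 48, 18, 37, 38]


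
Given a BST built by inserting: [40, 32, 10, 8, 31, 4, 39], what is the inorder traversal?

Tree insertion order: [40, 32, 10, 8, 31, 4, 39]
Tree (level-order array): [40, 32, None, 10, 39, 8, 31, None, None, 4]
Inorder traversal: [4, 8, 10, 31, 32, 39, 40]


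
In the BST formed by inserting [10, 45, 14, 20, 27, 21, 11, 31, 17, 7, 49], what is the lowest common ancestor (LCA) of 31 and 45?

Tree insertion order: [10, 45, 14, 20, 27, 21, 11, 31, 17, 7, 49]
Tree (level-order array): [10, 7, 45, None, None, 14, 49, 11, 20, None, None, None, None, 17, 27, None, None, 21, 31]
In a BST, the LCA of p=31, q=45 is the first node v on the
root-to-leaf path with p <= v <= q (go left if both < v, right if both > v).
Walk from root:
  at 10: both 31 and 45 > 10, go right
  at 45: 31 <= 45 <= 45, this is the LCA
LCA = 45


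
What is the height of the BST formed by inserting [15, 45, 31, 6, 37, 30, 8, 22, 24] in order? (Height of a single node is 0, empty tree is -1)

Insertion order: [15, 45, 31, 6, 37, 30, 8, 22, 24]
Tree (level-order array): [15, 6, 45, None, 8, 31, None, None, None, 30, 37, 22, None, None, None, None, 24]
Compute height bottom-up (empty subtree = -1):
  height(8) = 1 + max(-1, -1) = 0
  height(6) = 1 + max(-1, 0) = 1
  height(24) = 1 + max(-1, -1) = 0
  height(22) = 1 + max(-1, 0) = 1
  height(30) = 1 + max(1, -1) = 2
  height(37) = 1 + max(-1, -1) = 0
  height(31) = 1 + max(2, 0) = 3
  height(45) = 1 + max(3, -1) = 4
  height(15) = 1 + max(1, 4) = 5
Height = 5


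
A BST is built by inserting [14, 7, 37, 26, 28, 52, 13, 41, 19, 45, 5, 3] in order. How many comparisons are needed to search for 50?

Search path for 50: 14 -> 37 -> 52 -> 41 -> 45
Found: False
Comparisons: 5


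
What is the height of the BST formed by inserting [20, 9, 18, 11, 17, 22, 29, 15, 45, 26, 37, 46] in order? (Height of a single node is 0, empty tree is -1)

Insertion order: [20, 9, 18, 11, 17, 22, 29, 15, 45, 26, 37, 46]
Tree (level-order array): [20, 9, 22, None, 18, None, 29, 11, None, 26, 45, None, 17, None, None, 37, 46, 15]
Compute height bottom-up (empty subtree = -1):
  height(15) = 1 + max(-1, -1) = 0
  height(17) = 1 + max(0, -1) = 1
  height(11) = 1 + max(-1, 1) = 2
  height(18) = 1 + max(2, -1) = 3
  height(9) = 1 + max(-1, 3) = 4
  height(26) = 1 + max(-1, -1) = 0
  height(37) = 1 + max(-1, -1) = 0
  height(46) = 1 + max(-1, -1) = 0
  height(45) = 1 + max(0, 0) = 1
  height(29) = 1 + max(0, 1) = 2
  height(22) = 1 + max(-1, 2) = 3
  height(20) = 1 + max(4, 3) = 5
Height = 5


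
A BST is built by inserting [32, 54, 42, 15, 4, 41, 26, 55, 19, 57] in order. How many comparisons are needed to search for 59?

Search path for 59: 32 -> 54 -> 55 -> 57
Found: False
Comparisons: 4


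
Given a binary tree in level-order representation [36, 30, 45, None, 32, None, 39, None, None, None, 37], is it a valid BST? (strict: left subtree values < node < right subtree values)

Level-order array: [36, 30, 45, None, 32, None, 39, None, None, None, 37]
Validate using subtree bounds (lo, hi): at each node, require lo < value < hi,
then recurse left with hi=value and right with lo=value.
Preorder trace (stopping at first violation):
  at node 36 with bounds (-inf, +inf): OK
  at node 30 with bounds (-inf, 36): OK
  at node 32 with bounds (30, 36): OK
  at node 45 with bounds (36, +inf): OK
  at node 39 with bounds (45, +inf): VIOLATION
Node 39 violates its bound: not (45 < 39 < +inf).
Result: Not a valid BST


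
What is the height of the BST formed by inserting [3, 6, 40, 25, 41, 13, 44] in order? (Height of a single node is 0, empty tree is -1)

Insertion order: [3, 6, 40, 25, 41, 13, 44]
Tree (level-order array): [3, None, 6, None, 40, 25, 41, 13, None, None, 44]
Compute height bottom-up (empty subtree = -1):
  height(13) = 1 + max(-1, -1) = 0
  height(25) = 1 + max(0, -1) = 1
  height(44) = 1 + max(-1, -1) = 0
  height(41) = 1 + max(-1, 0) = 1
  height(40) = 1 + max(1, 1) = 2
  height(6) = 1 + max(-1, 2) = 3
  height(3) = 1 + max(-1, 3) = 4
Height = 4


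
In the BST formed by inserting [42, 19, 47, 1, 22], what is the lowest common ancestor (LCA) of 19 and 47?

Tree insertion order: [42, 19, 47, 1, 22]
Tree (level-order array): [42, 19, 47, 1, 22]
In a BST, the LCA of p=19, q=47 is the first node v on the
root-to-leaf path with p <= v <= q (go left if both < v, right if both > v).
Walk from root:
  at 42: 19 <= 42 <= 47, this is the LCA
LCA = 42


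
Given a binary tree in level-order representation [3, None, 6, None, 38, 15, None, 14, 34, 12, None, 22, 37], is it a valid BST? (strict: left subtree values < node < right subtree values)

Level-order array: [3, None, 6, None, 38, 15, None, 14, 34, 12, None, 22, 37]
Validate using subtree bounds (lo, hi): at each node, require lo < value < hi,
then recurse left with hi=value and right with lo=value.
Preorder trace (stopping at first violation):
  at node 3 with bounds (-inf, +inf): OK
  at node 6 with bounds (3, +inf): OK
  at node 38 with bounds (6, +inf): OK
  at node 15 with bounds (6, 38): OK
  at node 14 with bounds (6, 15): OK
  at node 12 with bounds (6, 14): OK
  at node 34 with bounds (15, 38): OK
  at node 22 with bounds (15, 34): OK
  at node 37 with bounds (34, 38): OK
No violation found at any node.
Result: Valid BST


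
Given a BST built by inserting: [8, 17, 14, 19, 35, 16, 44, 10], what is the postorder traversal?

Tree insertion order: [8, 17, 14, 19, 35, 16, 44, 10]
Tree (level-order array): [8, None, 17, 14, 19, 10, 16, None, 35, None, None, None, None, None, 44]
Postorder traversal: [10, 16, 14, 44, 35, 19, 17, 8]


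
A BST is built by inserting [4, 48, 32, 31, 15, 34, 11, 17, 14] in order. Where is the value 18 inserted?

Starting tree (level order): [4, None, 48, 32, None, 31, 34, 15, None, None, None, 11, 17, None, 14]
Insertion path: 4 -> 48 -> 32 -> 31 -> 15 -> 17
Result: insert 18 as right child of 17
Final tree (level order): [4, None, 48, 32, None, 31, 34, 15, None, None, None, 11, 17, None, 14, None, 18]


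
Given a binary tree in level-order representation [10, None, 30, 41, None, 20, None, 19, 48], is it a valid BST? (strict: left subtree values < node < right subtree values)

Level-order array: [10, None, 30, 41, None, 20, None, 19, 48]
Validate using subtree bounds (lo, hi): at each node, require lo < value < hi,
then recurse left with hi=value and right with lo=value.
Preorder trace (stopping at first violation):
  at node 10 with bounds (-inf, +inf): OK
  at node 30 with bounds (10, +inf): OK
  at node 41 with bounds (10, 30): VIOLATION
Node 41 violates its bound: not (10 < 41 < 30).
Result: Not a valid BST


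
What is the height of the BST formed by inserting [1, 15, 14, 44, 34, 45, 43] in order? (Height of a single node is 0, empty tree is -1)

Insertion order: [1, 15, 14, 44, 34, 45, 43]
Tree (level-order array): [1, None, 15, 14, 44, None, None, 34, 45, None, 43]
Compute height bottom-up (empty subtree = -1):
  height(14) = 1 + max(-1, -1) = 0
  height(43) = 1 + max(-1, -1) = 0
  height(34) = 1 + max(-1, 0) = 1
  height(45) = 1 + max(-1, -1) = 0
  height(44) = 1 + max(1, 0) = 2
  height(15) = 1 + max(0, 2) = 3
  height(1) = 1 + max(-1, 3) = 4
Height = 4


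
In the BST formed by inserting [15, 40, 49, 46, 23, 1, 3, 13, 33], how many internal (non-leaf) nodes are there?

Tree built from: [15, 40, 49, 46, 23, 1, 3, 13, 33]
Tree (level-order array): [15, 1, 40, None, 3, 23, 49, None, 13, None, 33, 46]
Rule: An internal node has at least one child.
Per-node child counts:
  node 15: 2 child(ren)
  node 1: 1 child(ren)
  node 3: 1 child(ren)
  node 13: 0 child(ren)
  node 40: 2 child(ren)
  node 23: 1 child(ren)
  node 33: 0 child(ren)
  node 49: 1 child(ren)
  node 46: 0 child(ren)
Matching nodes: [15, 1, 3, 40, 23, 49]
Count of internal (non-leaf) nodes: 6


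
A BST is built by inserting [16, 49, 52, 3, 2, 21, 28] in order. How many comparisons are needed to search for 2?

Search path for 2: 16 -> 3 -> 2
Found: True
Comparisons: 3


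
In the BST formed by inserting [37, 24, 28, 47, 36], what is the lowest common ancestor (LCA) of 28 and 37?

Tree insertion order: [37, 24, 28, 47, 36]
Tree (level-order array): [37, 24, 47, None, 28, None, None, None, 36]
In a BST, the LCA of p=28, q=37 is the first node v on the
root-to-leaf path with p <= v <= q (go left if both < v, right if both > v).
Walk from root:
  at 37: 28 <= 37 <= 37, this is the LCA
LCA = 37


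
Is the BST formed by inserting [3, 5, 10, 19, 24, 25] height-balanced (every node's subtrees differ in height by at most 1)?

Tree (level-order array): [3, None, 5, None, 10, None, 19, None, 24, None, 25]
Definition: a tree is height-balanced if, at every node, |h(left) - h(right)| <= 1 (empty subtree has height -1).
Bottom-up per-node check:
  node 25: h_left=-1, h_right=-1, diff=0 [OK], height=0
  node 24: h_left=-1, h_right=0, diff=1 [OK], height=1
  node 19: h_left=-1, h_right=1, diff=2 [FAIL (|-1-1|=2 > 1)], height=2
  node 10: h_left=-1, h_right=2, diff=3 [FAIL (|-1-2|=3 > 1)], height=3
  node 5: h_left=-1, h_right=3, diff=4 [FAIL (|-1-3|=4 > 1)], height=4
  node 3: h_left=-1, h_right=4, diff=5 [FAIL (|-1-4|=5 > 1)], height=5
Node 19 violates the condition: |-1 - 1| = 2 > 1.
Result: Not balanced


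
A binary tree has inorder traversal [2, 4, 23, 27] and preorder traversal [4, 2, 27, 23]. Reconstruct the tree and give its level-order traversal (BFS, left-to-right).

Inorder:  [2, 4, 23, 27]
Preorder: [4, 2, 27, 23]
Algorithm: preorder visits root first, so consume preorder in order;
for each root, split the current inorder slice at that value into
left-subtree inorder and right-subtree inorder, then recurse.
Recursive splits:
  root=4; inorder splits into left=[2], right=[23, 27]
  root=2; inorder splits into left=[], right=[]
  root=27; inorder splits into left=[23], right=[]
  root=23; inorder splits into left=[], right=[]
Reconstructed level-order: [4, 2, 27, 23]
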